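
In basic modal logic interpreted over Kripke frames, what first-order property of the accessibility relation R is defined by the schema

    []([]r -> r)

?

shift-reflexivity: forall x forall y (Rxy -> Ryy)

Suppose □(□r→r) is valid. Take Rxy and set V(r)={w : Ryw}. Then at y, □r holds; since □(□r→r) at x, □r→r at y, so r at y, i.e. Ryy.
Conversely, any frame satisfying forall x forall y (Rxy -> Ryy) validates the schema.
So the correspondent is shift-reflexivity.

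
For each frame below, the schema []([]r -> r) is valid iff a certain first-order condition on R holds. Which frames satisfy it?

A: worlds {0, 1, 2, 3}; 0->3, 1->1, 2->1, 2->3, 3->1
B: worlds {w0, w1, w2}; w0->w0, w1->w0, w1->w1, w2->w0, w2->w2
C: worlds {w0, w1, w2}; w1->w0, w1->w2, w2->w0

Frame correspondent (Sahlqvist): forall x forall y (Rxy -> Ryy) — i.e. shift-reflexivity.
A: fails — R23 but not R33.
B: satisfies the condition.
C: fails — Rw1w2 but not Rw2w2.

B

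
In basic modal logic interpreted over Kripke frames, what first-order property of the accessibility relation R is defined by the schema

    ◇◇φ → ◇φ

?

Transitivity

This schema is equivalent to the 4 axiom □φ → □□φ.
Its frame correspondent is transitivity — ∀x ∀y ∀z (Rxy ∧ Ryz → Rxz).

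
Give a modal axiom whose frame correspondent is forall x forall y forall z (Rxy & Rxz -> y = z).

A defining formula is ◇q → □q (the CD axiom).
Suppose ◇q→□q is valid. Take Rxy, Rxz and set V(q)={y}. Then ◇q at x, so □q at x, so q at z, i.e. z=y.

◇q → □q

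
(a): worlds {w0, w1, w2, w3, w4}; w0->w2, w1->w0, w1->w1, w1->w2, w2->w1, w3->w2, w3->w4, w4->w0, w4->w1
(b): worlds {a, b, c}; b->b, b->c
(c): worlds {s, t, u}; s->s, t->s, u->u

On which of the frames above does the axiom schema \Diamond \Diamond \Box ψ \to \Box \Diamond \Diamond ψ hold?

(c)

The schema corresponds to a generalized confluence (Geach) condition: \forall x \forall y \forall z ((x R^2 y \wedge xRz) \to \exists w (yRw \wedge z R^2 w)).
(a): fails — w1R²w0, w1Rw0 but no w with w0Rw and w0R²w.
(b): fails — bR²b, bRc but no w with bRw and cR²w.
(c): holds.
Valid on: (c).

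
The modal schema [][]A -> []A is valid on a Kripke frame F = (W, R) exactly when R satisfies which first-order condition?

density: forall x forall y (Rxy -> exists z (Rxz & Rzy))

Suppose □□A→□A is valid. Take Rxy and set V(A)={w : xR²w}. Then □□A at x, so □A at x, so A at y, i.e. ∃z(Rxz∧Rzy).
The converse is a direct semantic check.
So the correspondent is density.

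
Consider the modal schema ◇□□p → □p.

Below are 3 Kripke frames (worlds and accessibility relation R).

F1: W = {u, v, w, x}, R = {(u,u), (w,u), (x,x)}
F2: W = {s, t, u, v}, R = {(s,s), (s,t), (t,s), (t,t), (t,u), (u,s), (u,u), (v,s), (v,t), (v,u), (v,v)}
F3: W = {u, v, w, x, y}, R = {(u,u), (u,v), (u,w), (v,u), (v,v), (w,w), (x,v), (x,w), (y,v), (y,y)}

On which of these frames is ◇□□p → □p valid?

F1

Frame correspondent (Sahlqvist): ∀x ∀y ∀z ((xRy ∧ xRz) → ∃w (yR²w ∧ z = w)) — i.e. a generalized confluence (Geach) condition.
F1: holds.
F2: fails — vRs, vRv but no w with sR²w and v=w.
F3: fails — uRw, uRu but no t with wR²t and u=t.
Valid on: F1.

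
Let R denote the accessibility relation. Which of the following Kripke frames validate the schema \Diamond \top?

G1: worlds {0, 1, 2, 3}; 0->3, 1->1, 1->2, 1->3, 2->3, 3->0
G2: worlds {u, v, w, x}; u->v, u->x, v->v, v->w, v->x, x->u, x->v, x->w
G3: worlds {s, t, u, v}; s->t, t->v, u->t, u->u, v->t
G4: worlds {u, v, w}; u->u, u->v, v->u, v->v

Frame correspondent (Sahlqvist): \forall x \exists y Rxy — i.e. seriality.
G1: satisfies the condition.
G2: fails — world w has no successor.
G3: satisfies the condition.
G4: fails — world w has no successor.
Valid on: G1, G3.

G1, G3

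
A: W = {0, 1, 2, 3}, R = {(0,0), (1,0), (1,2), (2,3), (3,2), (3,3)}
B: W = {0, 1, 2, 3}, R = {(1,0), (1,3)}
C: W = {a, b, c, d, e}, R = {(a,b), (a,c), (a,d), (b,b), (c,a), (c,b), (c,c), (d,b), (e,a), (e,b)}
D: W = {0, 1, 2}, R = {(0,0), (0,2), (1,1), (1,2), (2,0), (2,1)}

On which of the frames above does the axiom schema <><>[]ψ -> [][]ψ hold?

The schema corresponds to a generalized confluence (Geach) condition: forall x forall y forall z ((x R^2 y & x R^2 z) -> exists w (yRw & z = w)).
A: fails — 1R²0, 1R²3 but no w with 0Rw and 3=w.
B: satisfies the condition.
C: fails — aR²a, aR²a but no w with aRw and a=w.
D: fails — 0R²0, 0R²1 but no w with 0Rw and 1=w.

B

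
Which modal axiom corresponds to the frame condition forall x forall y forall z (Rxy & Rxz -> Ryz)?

◇ψ → □◇ψ

The condition is the Euclidean property. The 5 schema ◇ψ → □◇ψ defines it.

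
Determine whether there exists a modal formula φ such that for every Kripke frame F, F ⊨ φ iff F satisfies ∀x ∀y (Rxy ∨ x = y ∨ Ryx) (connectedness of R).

Not modally definable

Modal frame validity is preserved under disjoint unions.
Take 3 disjoint single-world reflexive frames: each is trivially connected, but their disjoint union has 3 worlds with no edge between distinct components, so it is not connected.
So the class is not modally definable.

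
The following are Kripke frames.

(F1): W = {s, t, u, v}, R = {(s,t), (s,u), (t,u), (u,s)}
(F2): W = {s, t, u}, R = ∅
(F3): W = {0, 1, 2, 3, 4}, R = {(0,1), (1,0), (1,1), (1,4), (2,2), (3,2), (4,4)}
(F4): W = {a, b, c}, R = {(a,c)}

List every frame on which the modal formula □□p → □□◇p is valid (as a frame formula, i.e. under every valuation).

This is the axiom for a generalized confluence (Geach) condition; its first-order frame correspondent is ∀x ∀z (xR²z → ∃w (xR²w ∧ zRw)).
(F1): fails — tR²s but no w with tR²w and sRw.
(F2): holds.
(F3): holds.
(F4): holds.
Valid on: (F2), (F3), (F4).

(F2), (F3), (F4)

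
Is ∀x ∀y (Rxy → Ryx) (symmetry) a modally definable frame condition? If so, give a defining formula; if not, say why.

Definable; r → □◇r defines it

Yes: it is symmetry, defined by the B schema r → □◇r.
Suppose r→□◇r is valid. Take Rxy and set V(r)={x}. Then r at x, so □◇r at x, so ◇r at y, so some z with Ryz has r; z=x, i.e. Ryx.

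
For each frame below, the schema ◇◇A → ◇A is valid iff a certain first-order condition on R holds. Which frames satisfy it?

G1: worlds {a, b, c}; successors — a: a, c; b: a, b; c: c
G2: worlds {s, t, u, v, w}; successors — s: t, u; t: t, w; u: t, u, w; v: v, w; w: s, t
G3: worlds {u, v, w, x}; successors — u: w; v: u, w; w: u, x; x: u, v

none

The schema corresponds to transitivity: ∀x ∀y ∀z (Rxy ∧ Ryz → Rxz).
G1: fails — Rba and Rac but not Rbc.
G2: fails — Rwt and Rtw but not Rww.
G3: fails — Ruw and Rwu but not Ruu.
Valid on no frame.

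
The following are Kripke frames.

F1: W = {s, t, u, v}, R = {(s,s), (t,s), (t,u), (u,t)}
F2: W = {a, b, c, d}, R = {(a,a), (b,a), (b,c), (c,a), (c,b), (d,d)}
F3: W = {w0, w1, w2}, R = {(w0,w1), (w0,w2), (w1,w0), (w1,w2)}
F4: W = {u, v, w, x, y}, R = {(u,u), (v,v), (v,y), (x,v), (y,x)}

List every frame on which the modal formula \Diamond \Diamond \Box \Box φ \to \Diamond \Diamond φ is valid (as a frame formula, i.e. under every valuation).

Frame correspondent (Sahlqvist): \forall x \forall y (x R^2 y \to \exists w (y R^2 w \wedge x R^2 w)) — i.e. a generalized confluence (Geach) condition.
F1: condition met.
F2: condition met.
F3: fails — w0R²w2 but no w with w2R²w and w0R²w.
F4: condition met.
Valid on: F1, F2, F4.

F1, F2, F4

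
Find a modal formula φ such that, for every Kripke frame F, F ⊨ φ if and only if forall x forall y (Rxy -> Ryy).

□(□s → s)

This is shift-reflexivity; the standard corresponding axiom is T□: □(□s → s).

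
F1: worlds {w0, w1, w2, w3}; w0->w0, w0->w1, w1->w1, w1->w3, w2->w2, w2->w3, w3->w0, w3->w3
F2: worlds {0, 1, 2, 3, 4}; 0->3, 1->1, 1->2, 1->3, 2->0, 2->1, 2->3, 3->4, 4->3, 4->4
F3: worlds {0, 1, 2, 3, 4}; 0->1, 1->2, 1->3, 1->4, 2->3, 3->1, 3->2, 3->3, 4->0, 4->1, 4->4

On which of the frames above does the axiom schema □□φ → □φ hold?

F1

This is the axiom for density; its first-order frame correspondent is ∀x ∀y (Rxy → ∃z (Rxz ∧ Rzy)).
F1: satisfies the condition.
F2: fails — R20 but no z with R2z and Rz0.
F3: fails — R01 but no z with R0z and Rz1.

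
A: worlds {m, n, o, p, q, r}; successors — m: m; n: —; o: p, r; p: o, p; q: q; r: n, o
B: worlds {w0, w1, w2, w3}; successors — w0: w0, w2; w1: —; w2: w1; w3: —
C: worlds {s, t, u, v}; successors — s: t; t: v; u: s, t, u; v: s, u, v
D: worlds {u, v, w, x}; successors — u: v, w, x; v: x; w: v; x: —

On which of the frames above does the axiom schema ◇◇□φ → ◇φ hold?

none

The schema corresponds to a generalized confluence (Geach) condition: ∀x ∀y (xR²y → ∃w (yRw ∧ xRw)).
A: fails — oR²n but no w with nRw and oRw.
B: fails — w0R²w1 but no w with w1Rw and w0Rw.
C: fails — sR²v but no w with vRw and sRw.
D: fails — uR²x but no t with xRt and uRt.
Valid on no frame.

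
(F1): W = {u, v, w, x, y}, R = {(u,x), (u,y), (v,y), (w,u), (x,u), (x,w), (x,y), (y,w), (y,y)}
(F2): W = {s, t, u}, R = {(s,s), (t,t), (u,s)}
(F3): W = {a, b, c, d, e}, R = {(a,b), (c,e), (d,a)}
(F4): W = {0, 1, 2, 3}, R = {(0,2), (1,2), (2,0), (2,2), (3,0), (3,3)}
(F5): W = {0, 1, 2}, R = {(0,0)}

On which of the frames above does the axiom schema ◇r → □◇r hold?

(F2), (F5)

Frame correspondent (Sahlqvist): ∀x ∀y ∀z (Rxy ∧ Rxz → Ryz) — i.e. the Euclidean property.
(F1): fails — Rux and Rux but not Rxx.
(F2): ✓.
(F3): fails — Rab and Rab but not Rbb.
(F4): fails — R20 and R20 but not R00.
(F5): ✓.
Valid on: (F2), (F5).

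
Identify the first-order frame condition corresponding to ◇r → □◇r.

Suppose ◇r→□◇r is valid. Take Rxy, Rxz and set V(r)={y}. Then ◇r at x, so □◇r at x, so ◇r at z, so some w with Rzw has r; w=y, i.e. Rzy. By symmetry of the argument, Ryz.

The Euclidean property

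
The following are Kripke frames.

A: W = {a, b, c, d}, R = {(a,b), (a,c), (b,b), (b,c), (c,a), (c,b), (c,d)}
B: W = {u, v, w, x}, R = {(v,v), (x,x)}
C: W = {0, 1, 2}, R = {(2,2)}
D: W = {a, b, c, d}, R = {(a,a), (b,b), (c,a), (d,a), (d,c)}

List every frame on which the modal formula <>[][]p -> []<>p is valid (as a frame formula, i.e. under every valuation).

B, C, D

Frame correspondent (Sahlqvist): forall x forall y forall z ((xRy & xRz) -> exists w (y R^2 w & zRw)) — i.e. a generalized confluence (Geach) condition.
A: fails — cRa, cRd but no w with aR²w and dRw.
B: holds.
C: holds.
D: holds.
Valid on: B, C, D.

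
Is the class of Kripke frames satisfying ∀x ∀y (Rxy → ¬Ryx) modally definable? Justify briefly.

Any modally definable frame class is closed under surjective bounded morphisms.
The 5-cycle (worlds a,b,c,d,e with a→b→c→d→e→a) is asymmetric. Mapping every world to a single reflexive point • is a surjective bounded morphism, and the reflexive point is not asymmetric (R•• but asymmetry requires ¬R••).
So the class is not modally definable.

No — not modally definable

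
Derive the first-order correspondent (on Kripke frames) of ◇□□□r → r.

∀x ∀y (xRy → ∃w (yR³w ∧ x = w))

This is a Sahlqvist (Geach-type) schema ◇^1□^3r → □^0◇^0r.
Minimal-valuation argument: fix x; take any y with xR^1y and any z with xR^0z. Set V(r) to the set of worlds R-reachable from y in exactly 3 steps. Then □^3r holds at y, so the antecedent holds at x; validity forces ◇^0r at z, giving a w with zR^0w and yR^3w.
First-order correspondent: ∀x ∀y (xRy → ∃w (yR³w ∧ x = w)).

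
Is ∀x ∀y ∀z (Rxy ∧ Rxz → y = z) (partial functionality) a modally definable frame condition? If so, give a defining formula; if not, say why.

Yes — defined by ◇q → □q

The condition is partial functionality. A defining modal formula is ◇q → □q.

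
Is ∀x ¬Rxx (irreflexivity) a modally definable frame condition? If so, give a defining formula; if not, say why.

If a class were modally definable it would be closed under surjective bounded morphisms (Goldblatt–Thomason).
The 2-cycle (worlds a,b with a→b→a) is irreflexive, and the map sending every world to a single reflexive point • is a surjective bounded morphism (forth: every edge maps to (•,•); back: every world has a successor). So any modal formula valid on the 2-cycle is also valid on the reflexive point, which is not irreflexive.
So the class is not modally definable.

No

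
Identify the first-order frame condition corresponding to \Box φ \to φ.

Reflexivity

Suppose □φ→φ is valid. At any x set V(φ)={w : Rxw}. Then □φ holds at x, so φ holds at x, i.e. Rxx.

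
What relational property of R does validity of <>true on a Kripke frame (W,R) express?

◇⊤ holds at w iff w has a successor, so frame-validity of ◇⊤ is exactly seriality. Equivalently via □q → ◇q:
Suppose □q→◇q is valid. At any x set V(q)=W. Then □q at x, so ◇q at x, so x has a successor.

Seriality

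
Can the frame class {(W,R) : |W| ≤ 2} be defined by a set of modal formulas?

If a class were modally definable it would be closed under disjoint unions (Goldblatt–Thomason).
Any modal formula valid on each of 3 disjoint one-world frames is valid on their disjoint union (validity is preserved under disjoint unions). Each one-world frame has |W|=1≤2, but the union has |W|=3.
So the class is not modally definable.

No — not modally definable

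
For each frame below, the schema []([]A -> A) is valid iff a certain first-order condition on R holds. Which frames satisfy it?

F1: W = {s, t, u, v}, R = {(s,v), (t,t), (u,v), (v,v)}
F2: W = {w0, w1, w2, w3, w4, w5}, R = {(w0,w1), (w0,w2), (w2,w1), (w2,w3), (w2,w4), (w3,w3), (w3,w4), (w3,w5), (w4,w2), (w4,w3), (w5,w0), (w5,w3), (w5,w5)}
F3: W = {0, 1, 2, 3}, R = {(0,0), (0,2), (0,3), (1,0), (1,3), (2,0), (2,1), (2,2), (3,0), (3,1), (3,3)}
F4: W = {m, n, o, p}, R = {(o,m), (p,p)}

F1

This is the axiom for shift-reflexivity; its first-order frame correspondent is forall x forall y (Rxy -> Ryy).
F1: condition met.
F2: fails — Rw2w4 but not Rw4w4.
F3: fails — R31 but not R11.
F4: fails — Rom but not Rmm.
Valid on: F1.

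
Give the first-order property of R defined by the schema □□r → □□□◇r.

∀x ∀z (xR³z → ∃w (xR²w ∧ zRw))

This is a Sahlqvist (Geach-type) schema ◇^0□^2r → □^3◇^1r.
First-order correspondent: ∀x ∀z (xR³z → ∃w (xR²w ∧ zRw)).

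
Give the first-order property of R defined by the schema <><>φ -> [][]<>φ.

This is a Sahlqvist (Geach-type) schema ◇^2□^0φ → □^2◇^1φ.
Minimal-valuation argument: fix x; take any y with xR^2y and any z with xR^2z. Set V(φ) to the set of worlds R-reachable from y in exactly 0 steps. Then □^0φ holds at y, so the antecedent holds at x; validity forces ◇^1φ at z, giving a w with zR^1w and yR^0w.
First-order correspondent: forall x forall y forall z ((x R^2 y & x R^2 z) -> exists w (y = w & zRw)).

forall x forall y forall z ((x R^2 y & x R^2 z) -> exists w (y = w & zRw))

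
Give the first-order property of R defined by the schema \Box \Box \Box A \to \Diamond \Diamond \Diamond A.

This is a Sahlqvist (Geach-type) schema ◇^0□^3A → □^0◇^3A.
First-order correspondent: \forall x \exists w (x R^3 w \wedge x R^3 w).

\forall x \exists w (x R^3 w \wedge x R^3 w)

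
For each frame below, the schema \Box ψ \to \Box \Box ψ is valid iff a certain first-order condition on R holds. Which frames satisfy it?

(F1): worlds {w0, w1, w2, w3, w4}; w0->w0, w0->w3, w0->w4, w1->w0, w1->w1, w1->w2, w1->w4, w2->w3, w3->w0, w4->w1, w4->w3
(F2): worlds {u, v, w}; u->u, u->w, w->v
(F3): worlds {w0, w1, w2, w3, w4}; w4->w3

(F3)

This is the axiom for transitivity; its first-order frame correspondent is \forall x \forall y \forall z (Rxy \wedge Ryz \to Rxz).
(F1): fails — Rw1w0 and Rw0w3 but not Rw1w3.
(F2): fails — Ruw and Rwv but not Ruv.
(F3): condition met.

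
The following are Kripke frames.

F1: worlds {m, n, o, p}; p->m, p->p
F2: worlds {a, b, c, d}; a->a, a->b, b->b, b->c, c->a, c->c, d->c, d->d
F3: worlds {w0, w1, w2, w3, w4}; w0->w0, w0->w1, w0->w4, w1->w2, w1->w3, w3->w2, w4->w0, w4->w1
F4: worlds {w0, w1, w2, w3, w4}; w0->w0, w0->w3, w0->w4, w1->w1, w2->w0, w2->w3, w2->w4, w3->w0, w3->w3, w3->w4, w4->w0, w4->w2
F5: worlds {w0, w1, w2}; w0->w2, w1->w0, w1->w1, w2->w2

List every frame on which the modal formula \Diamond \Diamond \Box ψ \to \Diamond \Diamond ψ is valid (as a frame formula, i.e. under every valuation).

The schema corresponds to a generalized confluence (Geach) condition: \forall x \forall y (x R^2 y \to \exists w (yRw \wedge x R^2 w)).
F1: fails — pR²m but no w with mRw and pR²w.
F2: ✓.
F3: fails — w0R²w2 but no w with w2Rw and w0R²w.
F4: ✓.
F5: ✓.

F2, F4, F5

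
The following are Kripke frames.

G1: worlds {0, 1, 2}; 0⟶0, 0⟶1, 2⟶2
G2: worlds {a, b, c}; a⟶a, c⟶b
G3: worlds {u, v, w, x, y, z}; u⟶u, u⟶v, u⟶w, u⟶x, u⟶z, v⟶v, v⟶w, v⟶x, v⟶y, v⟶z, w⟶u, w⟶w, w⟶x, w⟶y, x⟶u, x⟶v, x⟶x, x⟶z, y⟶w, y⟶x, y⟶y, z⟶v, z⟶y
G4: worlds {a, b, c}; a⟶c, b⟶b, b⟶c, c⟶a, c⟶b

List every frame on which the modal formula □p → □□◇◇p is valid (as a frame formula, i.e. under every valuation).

This is the axiom for a generalized confluence (Geach) condition; its first-order frame correspondent is ∀x ∀z (xR²z → ∃w (xRw ∧ zR²w)).
G1: fails — 0R²1 but no w with 0Rw and 1R²w.
G2: holds.
G3: holds.
G4: fails — aR²a but no w with aRw and aR²w.

G2, G3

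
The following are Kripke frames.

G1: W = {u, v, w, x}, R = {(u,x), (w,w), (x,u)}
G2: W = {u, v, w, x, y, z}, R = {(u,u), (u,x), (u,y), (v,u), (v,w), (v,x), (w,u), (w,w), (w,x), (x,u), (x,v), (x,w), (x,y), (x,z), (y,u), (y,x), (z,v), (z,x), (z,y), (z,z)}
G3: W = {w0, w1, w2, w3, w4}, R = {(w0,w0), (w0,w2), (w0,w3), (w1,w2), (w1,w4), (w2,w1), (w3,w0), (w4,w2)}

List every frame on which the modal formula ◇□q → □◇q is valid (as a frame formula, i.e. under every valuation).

G1, G2

The schema corresponds to convergence: ∀x ∀y ∀z (Rxy ∧ Rxz → ∃w (Ryw ∧ Rzw)).
G1: satisfies the condition.
G2: satisfies the condition.
G3: fails — Rw0w2 and Rw0w0 but w2 and w0 have no common successor.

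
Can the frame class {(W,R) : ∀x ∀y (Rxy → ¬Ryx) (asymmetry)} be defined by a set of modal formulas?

No

Modal frame validity is preserved under surjective bounded morphisms.
The 5-cycle (worlds a,b,c,d,e with a→b→c→d→e→a) is asymmetric. Mapping every world to a single reflexive point • is a surjective bounded morphism, and the reflexive point is not asymmetric (R•• but asymmetry requires ¬R••).
So no modal formula (or set of formulas) defines exactly the asymmetric frames.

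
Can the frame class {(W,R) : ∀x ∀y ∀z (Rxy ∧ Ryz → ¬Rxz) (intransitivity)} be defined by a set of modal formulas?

Not definable by any modal formula

Modal frame validity is preserved under surjective bounded morphisms.
The 7-cycle (worlds w0,w1,w2,w3,w4,w5,w6 with w0→w1→w2→w3→w4→w5→w6→w0) is intransitive. Mapping every world to a single reflexive point • is a surjective bounded morphism; the reflexive point is not intransitive (R••∧R•• but R••).
So the class is not modally definable.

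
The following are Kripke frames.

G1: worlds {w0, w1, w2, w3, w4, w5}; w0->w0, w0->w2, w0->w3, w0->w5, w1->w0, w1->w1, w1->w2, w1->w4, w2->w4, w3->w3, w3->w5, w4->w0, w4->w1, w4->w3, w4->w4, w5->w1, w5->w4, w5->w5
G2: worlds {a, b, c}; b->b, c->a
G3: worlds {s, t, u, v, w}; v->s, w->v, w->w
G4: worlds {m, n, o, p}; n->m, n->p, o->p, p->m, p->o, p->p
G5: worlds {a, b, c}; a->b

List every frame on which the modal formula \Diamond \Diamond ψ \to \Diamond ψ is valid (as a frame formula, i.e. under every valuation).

G2, G5

Frame correspondent (Sahlqvist): \forall x \forall y \forall z (Rxy \wedge Ryz \to Rxz) — i.e. transitivity.
G1: fails — Rw1w0 and Rw0w5 but not Rw1w5.
G2: condition met.
G3: fails — Rwv and Rvs but not Rws.
G4: fails — Rop and Rpm but not Rom.
G5: condition met.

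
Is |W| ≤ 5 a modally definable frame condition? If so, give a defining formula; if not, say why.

Not definable by any modal formula

If a class were modally definable it would be closed under disjoint unions (Goldblatt–Thomason).
Any modal formula valid on each of 6 disjoint one-world frames is valid on their disjoint union (validity is preserved under disjoint unions). Each one-world frame has |W|=1≤5, but the union has |W|=6.
Hence having at most 5 worlds is not modally definable.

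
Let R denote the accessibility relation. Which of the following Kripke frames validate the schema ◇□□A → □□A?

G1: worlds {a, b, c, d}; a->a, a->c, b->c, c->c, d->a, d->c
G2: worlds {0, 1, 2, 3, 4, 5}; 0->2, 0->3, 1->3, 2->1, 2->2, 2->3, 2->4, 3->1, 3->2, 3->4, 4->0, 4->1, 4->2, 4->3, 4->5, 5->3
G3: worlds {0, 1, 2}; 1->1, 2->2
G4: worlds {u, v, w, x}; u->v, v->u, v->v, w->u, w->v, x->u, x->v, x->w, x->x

G3

Frame correspondent (Sahlqvist): ∀x ∀y ∀z ((xRy ∧ xR²z) → ∃w (yR²w ∧ z = w)) — i.e. a generalized confluence (Geach) condition.
G1: fails — aRc, aR²a but no w with cR²w and a=w.
G2: fails — 2R1, 2R²0 but no w with 1R²w and 0=w.
G3: holds.
G4: fails — xRu, xR²w but no t with uR²t and w=t.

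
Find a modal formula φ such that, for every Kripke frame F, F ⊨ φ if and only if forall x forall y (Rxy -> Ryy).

□(□s → s)

The condition is shift-reflexivity. The T□ schema □(□s → s) defines it.
Suppose □(□s→s) is valid. Take Rxy and set V(s)={w : Ryw}. Then at y, □s holds; since □(□s→s) at x, □s→s at y, so s at y, i.e. Ryy.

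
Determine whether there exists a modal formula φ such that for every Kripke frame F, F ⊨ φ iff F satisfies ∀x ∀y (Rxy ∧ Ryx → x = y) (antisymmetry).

Any modally definable frame class is closed under surjective bounded morphisms.
The 8-cycle (worlds 0,1,2,3,4,5,6,7 with 0→1→2→3→4→5→6→7→0) is antisymmetric. Sending even-indexed worlds to s and odd-indexed worlds to t is a surjective bounded morphism onto the two-world frame with s↔t, which is not antisymmetric.
So the class is not modally definable.

Not modally definable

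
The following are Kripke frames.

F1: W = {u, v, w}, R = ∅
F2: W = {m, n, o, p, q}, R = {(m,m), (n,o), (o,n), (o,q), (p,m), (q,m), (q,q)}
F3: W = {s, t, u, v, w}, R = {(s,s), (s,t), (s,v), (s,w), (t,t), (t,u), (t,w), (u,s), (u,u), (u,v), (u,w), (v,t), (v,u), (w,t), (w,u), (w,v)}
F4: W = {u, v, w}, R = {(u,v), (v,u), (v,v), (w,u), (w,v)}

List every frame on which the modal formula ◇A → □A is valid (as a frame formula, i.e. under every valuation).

F1

This is the axiom for partial functionality; its first-order frame correspondent is ∀x ∀y ∀z (Rxy ∧ Rxz → y = z).
F1: condition met.
F2: fails — o sees both n and q.
F3: fails — s sees both s and t.
F4: fails — v sees both u and v.
Valid on: F1.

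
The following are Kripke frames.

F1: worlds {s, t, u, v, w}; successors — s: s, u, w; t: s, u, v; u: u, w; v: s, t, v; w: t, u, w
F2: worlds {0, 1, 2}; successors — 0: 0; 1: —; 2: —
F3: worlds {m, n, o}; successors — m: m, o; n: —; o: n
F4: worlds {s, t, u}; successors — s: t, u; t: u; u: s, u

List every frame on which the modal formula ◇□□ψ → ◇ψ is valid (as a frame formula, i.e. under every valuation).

The schema corresponds to a generalized confluence (Geach) condition: ∀x ∀y (xRy → ∃w (yR²w ∧ xRw)).
F1: ✓.
F2: ✓.
F3: fails — mRo but no w with oR²w and mRw.
F4: ✓.

F1, F2, F4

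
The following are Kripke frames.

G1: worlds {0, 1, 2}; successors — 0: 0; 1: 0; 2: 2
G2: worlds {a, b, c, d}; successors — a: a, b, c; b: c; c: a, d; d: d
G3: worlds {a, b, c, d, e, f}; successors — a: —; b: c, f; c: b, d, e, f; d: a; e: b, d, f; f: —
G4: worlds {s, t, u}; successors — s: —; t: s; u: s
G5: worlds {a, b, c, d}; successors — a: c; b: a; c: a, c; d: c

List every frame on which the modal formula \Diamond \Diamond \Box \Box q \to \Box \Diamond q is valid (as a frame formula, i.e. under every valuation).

G1, G4, G5

This is the axiom for a generalized confluence (Geach) condition; its first-order frame correspondent is \forall x \forall y \forall z ((x R^2 y \wedge xRz) \to \exists w (y R^2 w \wedge zRw)).
G1: holds.
G2: fails — aR²b, aRb but no w with bR²w and bRw.
G3: fails — bR²b, bRf but no w with bR²w and fRw.
G4: holds.
G5: holds.
Valid on: G1, G4, G5.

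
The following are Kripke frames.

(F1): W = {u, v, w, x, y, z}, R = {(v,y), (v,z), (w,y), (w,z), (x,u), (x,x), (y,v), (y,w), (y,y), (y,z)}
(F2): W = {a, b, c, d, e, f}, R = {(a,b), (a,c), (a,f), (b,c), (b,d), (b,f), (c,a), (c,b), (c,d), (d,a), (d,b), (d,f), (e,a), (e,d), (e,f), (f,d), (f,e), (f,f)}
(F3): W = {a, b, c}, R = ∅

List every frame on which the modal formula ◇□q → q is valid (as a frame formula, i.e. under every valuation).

This is the axiom for symmetry; its first-order frame correspondent is ∀x ∀y (Rxy → Ryx).
(F1): fails — Rvz but not Rzv.
(F2): fails — Rcd but not Rdc.
(F3): satisfies the condition.
Valid on: (F3).

(F3)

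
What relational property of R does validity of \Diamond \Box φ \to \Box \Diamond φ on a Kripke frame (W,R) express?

convergence: \forall x \forall y \forall z (Rxy \wedge Rxz \to \exists w (Ryw \wedge Rzw))

Suppose ◇□φ→□◇φ is valid. Take Rxy, Rxz and set V(φ)={w : Ryw}. Then □φ at y so ◇□φ at x, so □◇φ at x, so ◇φ at z, giving w with Rzw and Ryw.
Conversely, any frame satisfying \forall x \forall y \forall z (Rxy \wedge Rxz \to \exists w (Ryw \wedge Rzw)) validates the schema.
So the correspondent is convergence.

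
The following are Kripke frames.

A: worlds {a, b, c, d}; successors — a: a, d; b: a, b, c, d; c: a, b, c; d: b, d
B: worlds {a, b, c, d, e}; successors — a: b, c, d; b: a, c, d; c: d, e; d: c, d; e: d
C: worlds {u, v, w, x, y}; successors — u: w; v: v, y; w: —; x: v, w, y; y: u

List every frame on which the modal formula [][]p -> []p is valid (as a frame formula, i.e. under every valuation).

The schema corresponds to density: forall x forall y (Rxy -> exists z (Rxz & Rzy)).
A: ✓.
B: fails — Rab but no z with Raz and Rzb.
C: fails — Rxw but no z with Rxz and Rzw.
Valid on: A.

A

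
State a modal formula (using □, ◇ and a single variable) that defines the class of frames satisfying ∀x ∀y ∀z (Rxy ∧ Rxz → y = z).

◇q → □q

This is partial functionality; the standard corresponding axiom is CD: ◇q → □q.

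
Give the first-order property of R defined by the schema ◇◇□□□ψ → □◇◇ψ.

∀x ∀y ∀z ((xR²y ∧ xRz) → ∃w (yR³w ∧ zR²w))

This is a Sahlqvist (Geach-type) schema ◇^2□^3ψ → □^1◇^2ψ.
First-order correspondent: ∀x ∀y ∀z ((xR²y ∧ xRz) → ∃w (yR³w ∧ zR²w)).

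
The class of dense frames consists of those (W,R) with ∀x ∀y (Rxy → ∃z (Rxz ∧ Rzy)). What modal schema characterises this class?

This is density; the standard corresponding axiom is C4: □□p → □p.
Suppose □□p→□p is valid. Take Rxy and set V(p)={w : xR²w}. Then □□p at x, so □p at x, so p at y, i.e. ∃z(Rxz∧Rzy).

□□p → □p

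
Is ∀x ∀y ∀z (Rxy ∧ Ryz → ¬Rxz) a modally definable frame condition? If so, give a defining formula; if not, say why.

Any modally definable frame class is closed under surjective bounded morphisms.
The 5-cycle (worlds w0,w1,w2,w3,w4 with w0→w1→w2→w3→w4→w0) is intransitive. Mapping every world to a single reflexive point • is a surjective bounded morphism; the reflexive point is not intransitive (R••∧R•• but R••).
So no modal formula (or set of formulas) defines exactly the intransitive frames.

Not modally definable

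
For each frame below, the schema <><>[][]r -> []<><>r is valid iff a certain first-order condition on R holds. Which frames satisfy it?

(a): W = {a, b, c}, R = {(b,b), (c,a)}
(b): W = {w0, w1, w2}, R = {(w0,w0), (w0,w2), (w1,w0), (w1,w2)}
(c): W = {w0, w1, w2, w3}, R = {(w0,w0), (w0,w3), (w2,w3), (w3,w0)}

Frame correspondent (Sahlqvist): forall x forall y forall z ((x R^2 y & xRz) -> exists w (y R^2 w & z R^2 w)) — i.e. a generalized confluence (Geach) condition.
(a): holds.
(b): fails — w0R²w0, w0Rw2 but no w with w0R²w and w2R²w.
(c): holds.

(a), (c)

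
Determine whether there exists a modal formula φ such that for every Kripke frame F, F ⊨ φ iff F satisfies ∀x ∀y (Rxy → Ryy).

This is a Sahlqvist condition; the T□ axiom □(□q → q) defines it.
Suppose □(□q→q) is valid. Take Rxy and set V(q)={w : Ryw}. Then at y, □q holds; since □(□q→q) at x, □q→q at y, so q at y, i.e. Ryy.

Yes — defined by □(□q → q)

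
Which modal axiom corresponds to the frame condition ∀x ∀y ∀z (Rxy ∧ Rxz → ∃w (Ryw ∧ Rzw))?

This is convergence; the standard corresponding axiom is .2: ◇□r → □◇r.

◇□r → □◇r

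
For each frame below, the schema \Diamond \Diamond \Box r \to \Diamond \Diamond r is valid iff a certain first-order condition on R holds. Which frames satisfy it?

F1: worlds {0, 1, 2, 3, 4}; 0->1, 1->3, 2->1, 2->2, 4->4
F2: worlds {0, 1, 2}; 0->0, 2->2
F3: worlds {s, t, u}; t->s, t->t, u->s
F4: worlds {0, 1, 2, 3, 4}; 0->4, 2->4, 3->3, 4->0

F2

This is the axiom for a generalized confluence (Geach) condition; its first-order frame correspondent is \forall x \forall y (x R^2 y \to \exists w (yRw \wedge x R^2 w)).
F1: fails — 0R²3 but no w with 3Rw and 0R²w.
F2: holds.
F3: fails — tR²s but no w with sRw and tR²w.
F4: fails — 0R²0 but no w with 0Rw and 0R²w.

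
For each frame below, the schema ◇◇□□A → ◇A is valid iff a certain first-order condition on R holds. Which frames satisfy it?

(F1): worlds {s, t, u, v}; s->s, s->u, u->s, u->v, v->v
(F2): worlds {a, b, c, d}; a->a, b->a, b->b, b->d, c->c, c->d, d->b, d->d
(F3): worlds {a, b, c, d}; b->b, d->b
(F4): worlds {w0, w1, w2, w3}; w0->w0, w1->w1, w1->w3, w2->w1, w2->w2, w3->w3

This is the axiom for a generalized confluence (Geach) condition; its first-order frame correspondent is ∀x ∀y (xR²y → ∃w (yR²w ∧ xRw)).
(F1): fails — sR²v but no w with vR²w and sRw.
(F2): fails — dR²a but no w with aR²w and dRw.
(F3): ✓.
(F4): fails — w2R²w3 but no w with w3R²w and w2Rw.
Valid on: (F3).

(F3)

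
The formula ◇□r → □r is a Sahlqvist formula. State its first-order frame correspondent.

Replacing r by ¬r and contraposing gives the equivalent schema ◇r → □◇r.
Suppose ◇r→□◇r is valid. Take Rxy, Rxz and set V(r)={y}. Then ◇r at x, so □◇r at x, so ◇r at z, so some w with Rzw has r; w=y, i.e. Rzy. By symmetry of the argument, Ryz.
The converse is a direct semantic check.
Frame condition: ∀x ∀y ∀z (Rxy ∧ Rxz → Ryz).

the Euclidean property: ∀x ∀y ∀z (Rxy ∧ Rxz → Ryz)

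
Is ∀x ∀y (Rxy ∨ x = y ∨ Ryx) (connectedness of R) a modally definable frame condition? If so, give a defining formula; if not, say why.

Modal frame validity is preserved under disjoint unions.
Take 2 disjoint single-world reflexive frames: each is trivially connected, but their disjoint union has 2 worlds with no edge between distinct components, so it is not connected.
Hence connectedness of R is not modally definable.

Not definable by any modal formula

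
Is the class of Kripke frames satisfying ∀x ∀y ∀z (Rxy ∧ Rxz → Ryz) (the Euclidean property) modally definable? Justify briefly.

The condition is the Euclidean property. A defining modal formula is ◇p → □◇p.
Suppose ◇p→□◇p is valid. Take Rxy, Rxz and set V(p)={y}. Then ◇p at x, so □◇p at x, so ◇p at z, so some w with Rzw has p; w=y, i.e. Rzy. By symmetry of the argument, Ryz.

Yes, by ◇p → □◇p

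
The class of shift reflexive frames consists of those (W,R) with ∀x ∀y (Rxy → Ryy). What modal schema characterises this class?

□(□s → s)

A defining formula is □(□s → s) (the T□ axiom).
Suppose □(□s→s) is valid. Take Rxy and set V(s)={w : Ryw}. Then at y, □s holds; since □(□s→s) at x, □s→s at y, so s at y, i.e. Ryy.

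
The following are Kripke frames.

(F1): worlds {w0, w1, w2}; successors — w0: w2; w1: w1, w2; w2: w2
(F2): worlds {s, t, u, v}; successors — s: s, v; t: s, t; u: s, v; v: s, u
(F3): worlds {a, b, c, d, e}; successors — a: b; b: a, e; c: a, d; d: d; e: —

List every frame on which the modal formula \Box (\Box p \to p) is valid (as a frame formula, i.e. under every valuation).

This is the axiom for shift-reflexivity; its first-order frame correspondent is \forall x \forall y (Rxy \to Ryy).
(F1): ✓.
(F2): fails — Ruv but not Rvv.
(F3): fails — Rab but not Rbb.

(F1)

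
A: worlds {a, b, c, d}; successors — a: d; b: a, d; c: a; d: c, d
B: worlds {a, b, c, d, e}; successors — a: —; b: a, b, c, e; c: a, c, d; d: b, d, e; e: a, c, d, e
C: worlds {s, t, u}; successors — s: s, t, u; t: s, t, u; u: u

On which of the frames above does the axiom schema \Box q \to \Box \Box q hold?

C

Frame correspondent (Sahlqvist): \forall x \forall y \forall z (Rxy \wedge Ryz \to Rxz) — i.e. transitivity.
A: fails — Rdc and Rca but not Rda.
B: fails — Rbc and Rcd but not Rbd.
C: condition met.
Valid on: C.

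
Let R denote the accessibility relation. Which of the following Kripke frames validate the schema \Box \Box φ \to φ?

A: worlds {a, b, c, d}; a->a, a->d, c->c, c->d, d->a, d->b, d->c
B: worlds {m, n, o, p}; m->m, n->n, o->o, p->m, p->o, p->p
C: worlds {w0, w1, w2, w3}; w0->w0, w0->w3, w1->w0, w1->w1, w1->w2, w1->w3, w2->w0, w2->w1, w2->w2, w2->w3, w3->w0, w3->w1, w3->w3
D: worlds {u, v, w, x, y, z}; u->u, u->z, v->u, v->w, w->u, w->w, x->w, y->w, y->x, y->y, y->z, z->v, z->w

B, C

The schema corresponds to a generalized confluence (Geach) condition: \forall x \exists w (x R^2 w \wedge x = w).
A: fails — at b but no w with bR²w and b=w.
B: satisfies the condition.
C: satisfies the condition.
D: fails — at v but no t with vR²t and v=t.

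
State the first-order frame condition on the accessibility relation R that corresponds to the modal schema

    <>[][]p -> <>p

forall x forall y (xRy -> exists w (y R^2 w & xRw))

This is a Sahlqvist (Geach-type) schema ◇^1□^2p → □^0◇^1p.
Minimal-valuation argument: fix x; take any y with xR^1y and any z with xR^0z. Set V(p) to the set of worlds R-reachable from y in exactly 2 steps. Then □^2p holds at y, so the antecedent holds at x; validity forces ◇^1p at z, giving a w with zR^1w and yR^2w.
First-order correspondent: forall x forall y (xRy -> exists w (y R^2 w & xRw)).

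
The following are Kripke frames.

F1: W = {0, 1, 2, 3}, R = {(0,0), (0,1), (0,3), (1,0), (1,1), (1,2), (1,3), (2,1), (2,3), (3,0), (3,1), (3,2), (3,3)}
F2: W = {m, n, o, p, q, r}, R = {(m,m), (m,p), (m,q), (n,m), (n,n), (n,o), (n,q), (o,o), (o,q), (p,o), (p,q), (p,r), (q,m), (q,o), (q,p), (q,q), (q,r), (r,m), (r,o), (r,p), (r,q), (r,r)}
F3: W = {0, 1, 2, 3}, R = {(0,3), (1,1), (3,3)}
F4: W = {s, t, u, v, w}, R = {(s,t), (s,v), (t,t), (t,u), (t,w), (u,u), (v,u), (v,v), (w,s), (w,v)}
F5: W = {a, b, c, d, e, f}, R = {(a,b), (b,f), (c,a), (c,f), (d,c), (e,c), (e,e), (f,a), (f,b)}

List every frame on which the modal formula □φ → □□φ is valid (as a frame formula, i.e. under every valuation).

Frame correspondent (Sahlqvist): ∀x ∀y ∀z (Rxy ∧ Ryz → Rxz) — i.e. transitivity.
F1: fails — R01 and R12 but not R02.
F2: fails — Rpr and Rrm but not Rpm.
F3: condition met.
F4: fails — Rtw and Rwv but not Rtv.
F5: fails — Rdc and Rcf but not Rdf.

F3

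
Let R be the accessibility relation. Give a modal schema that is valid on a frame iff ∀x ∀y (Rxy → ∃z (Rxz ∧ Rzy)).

A defining formula is □□s → □s (the C4 axiom).
Suppose □□s→□s is valid. Take Rxy and set V(s)={w : xR²w}. Then □□s at x, so □s at x, so s at y, i.e. ∃z(Rxz∧Rzy).

□□s → □s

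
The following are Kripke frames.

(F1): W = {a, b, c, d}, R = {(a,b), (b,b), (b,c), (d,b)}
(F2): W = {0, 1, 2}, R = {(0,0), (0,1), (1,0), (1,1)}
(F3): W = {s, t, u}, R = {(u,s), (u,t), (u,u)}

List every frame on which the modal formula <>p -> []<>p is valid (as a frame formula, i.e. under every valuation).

Frame correspondent (Sahlqvist): forall x forall y forall z (Rxy & Rxz -> Ryz) — i.e. the Euclidean property.
(F1): fails — Rbc and Rbc but not Rcc.
(F2): satisfies the condition.
(F3): fails — Rus and Rus but not Rss.

(F2)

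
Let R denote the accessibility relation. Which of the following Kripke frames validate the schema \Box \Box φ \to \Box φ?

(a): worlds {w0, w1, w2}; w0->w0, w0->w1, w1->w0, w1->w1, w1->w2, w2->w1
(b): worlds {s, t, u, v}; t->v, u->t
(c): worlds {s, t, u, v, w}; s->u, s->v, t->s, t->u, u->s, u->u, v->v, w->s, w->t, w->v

This is the axiom for density; its first-order frame correspondent is \forall x \forall y (Rxy \to \exists z (Rxz \wedge Rzy)).
(a): holds.
(b): fails — Rtv but no z with Rtz and Rzv.
(c): fails — Rwt but no z with Rwz and Rzt.

(a)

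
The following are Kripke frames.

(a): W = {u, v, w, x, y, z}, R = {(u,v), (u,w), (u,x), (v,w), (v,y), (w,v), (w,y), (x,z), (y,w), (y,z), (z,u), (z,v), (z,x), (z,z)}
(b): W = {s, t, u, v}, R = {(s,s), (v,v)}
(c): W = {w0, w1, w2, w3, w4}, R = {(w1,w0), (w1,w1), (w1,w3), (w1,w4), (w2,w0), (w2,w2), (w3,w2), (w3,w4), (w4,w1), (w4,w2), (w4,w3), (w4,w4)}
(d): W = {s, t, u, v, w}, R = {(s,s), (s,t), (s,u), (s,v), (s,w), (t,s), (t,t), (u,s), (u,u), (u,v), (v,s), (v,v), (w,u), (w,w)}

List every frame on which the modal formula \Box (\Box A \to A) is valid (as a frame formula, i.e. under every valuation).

(b), (d)

This is the axiom for shift-reflexivity; its first-order frame correspondent is \forall x \forall y (Rxy \to Ryy).
(a): fails — Ruv but not Rvv.
(b): satisfies the condition.
(c): fails — Rw1w0 but not Rw0w0.
(d): satisfies the condition.
Valid on: (b), (d).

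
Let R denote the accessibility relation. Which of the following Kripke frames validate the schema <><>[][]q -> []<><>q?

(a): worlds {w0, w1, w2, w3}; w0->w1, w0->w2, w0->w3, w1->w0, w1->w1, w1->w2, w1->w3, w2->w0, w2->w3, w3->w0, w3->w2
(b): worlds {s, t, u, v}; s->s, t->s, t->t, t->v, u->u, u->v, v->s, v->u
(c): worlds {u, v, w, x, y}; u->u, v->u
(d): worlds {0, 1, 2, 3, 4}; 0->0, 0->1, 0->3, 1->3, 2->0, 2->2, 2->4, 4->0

(a), (b), (c)

This is the axiom for a generalized confluence (Geach) condition; its first-order frame correspondent is forall x forall y forall z ((x R^2 y & xRz) -> exists w (y R^2 w & z R^2 w)).
(a): satisfies the condition.
(b): satisfies the condition.
(c): satisfies the condition.
(d): fails — 0R²0, 0R1 but no w with 0R²w and 1R²w.
Valid on: (a), (b), (c).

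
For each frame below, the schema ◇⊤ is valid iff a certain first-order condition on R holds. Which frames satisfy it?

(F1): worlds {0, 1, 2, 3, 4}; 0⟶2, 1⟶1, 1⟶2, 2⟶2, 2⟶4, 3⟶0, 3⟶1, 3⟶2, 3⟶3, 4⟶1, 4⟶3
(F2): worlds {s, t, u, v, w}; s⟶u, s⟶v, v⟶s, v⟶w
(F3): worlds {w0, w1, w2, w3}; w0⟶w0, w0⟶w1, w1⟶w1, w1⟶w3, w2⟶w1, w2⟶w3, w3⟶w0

The schema corresponds to seriality: ∀x ∃y Rxy.
(F1): ✓.
(F2): fails — world t has no successor.
(F3): ✓.

(F1), (F3)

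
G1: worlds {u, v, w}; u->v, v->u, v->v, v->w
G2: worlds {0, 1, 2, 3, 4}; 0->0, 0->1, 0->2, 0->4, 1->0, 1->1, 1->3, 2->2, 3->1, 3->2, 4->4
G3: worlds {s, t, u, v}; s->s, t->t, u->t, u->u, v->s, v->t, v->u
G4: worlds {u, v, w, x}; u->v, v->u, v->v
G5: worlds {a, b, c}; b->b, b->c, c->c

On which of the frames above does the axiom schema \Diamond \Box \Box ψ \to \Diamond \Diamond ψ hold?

G2, G3, G4, G5

The schema corresponds to a generalized confluence (Geach) condition: \forall x \forall y (xRy \to \exists w (y R^2 w \wedge x R^2 w)).
G1: fails — vRw but no t with wR²t and vR²t.
G2: holds.
G3: holds.
G4: holds.
G5: holds.
Valid on: G2, G3, G4, G5.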